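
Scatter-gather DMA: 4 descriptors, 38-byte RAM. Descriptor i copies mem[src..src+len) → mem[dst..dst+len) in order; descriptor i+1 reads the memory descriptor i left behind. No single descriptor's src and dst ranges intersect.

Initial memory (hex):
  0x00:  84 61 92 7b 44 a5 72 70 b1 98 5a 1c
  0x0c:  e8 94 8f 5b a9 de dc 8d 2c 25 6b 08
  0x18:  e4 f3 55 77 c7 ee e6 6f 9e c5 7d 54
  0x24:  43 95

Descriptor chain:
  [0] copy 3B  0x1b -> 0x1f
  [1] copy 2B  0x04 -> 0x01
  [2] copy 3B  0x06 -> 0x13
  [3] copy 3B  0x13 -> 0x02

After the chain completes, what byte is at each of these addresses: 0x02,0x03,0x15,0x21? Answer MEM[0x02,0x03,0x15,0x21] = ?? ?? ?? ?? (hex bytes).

MEM[0x02,0x03,0x15,0x21] = 72 70 b1 ee

#0 dst[0x1f+3] := {0x77,0xc7,0xee}
#1 dst[0x01+2] := {0x44,0xa5}
#2 dst[0x13+3] := {0x72,0x70,0xb1}
#3 dst[0x02+3] := {0x72,0x70,0xb1}
query mem[0x02]=0x72, mem[0x03]=0x70, mem[0x15]=0xb1, mem[0x21]=0xee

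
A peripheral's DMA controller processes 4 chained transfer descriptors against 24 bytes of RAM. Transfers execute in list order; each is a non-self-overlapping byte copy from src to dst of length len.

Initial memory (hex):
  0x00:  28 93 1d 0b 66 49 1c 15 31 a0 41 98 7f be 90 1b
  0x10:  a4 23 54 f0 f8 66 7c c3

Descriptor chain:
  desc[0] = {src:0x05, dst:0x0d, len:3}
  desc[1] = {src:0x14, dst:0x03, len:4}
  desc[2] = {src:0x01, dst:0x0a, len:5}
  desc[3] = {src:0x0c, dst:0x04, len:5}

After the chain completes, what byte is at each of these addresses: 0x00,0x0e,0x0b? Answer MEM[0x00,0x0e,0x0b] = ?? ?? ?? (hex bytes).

D0: mem[0x0d..0x0f] <- [49 1c 15]
D1: mem[0x03..0x06] <- [f8 66 7c c3]
D2: mem[0x0a..0x0e] <- [93 1d f8 66 7c]
D3: mem[0x04..0x08] <- [f8 66 7c 15 a4]
query mem[0x00]=0x28, mem[0x0e]=0x7c, mem[0x0b]=0x1d

MEM[0x00,0x0e,0x0b] = 28 7c 1d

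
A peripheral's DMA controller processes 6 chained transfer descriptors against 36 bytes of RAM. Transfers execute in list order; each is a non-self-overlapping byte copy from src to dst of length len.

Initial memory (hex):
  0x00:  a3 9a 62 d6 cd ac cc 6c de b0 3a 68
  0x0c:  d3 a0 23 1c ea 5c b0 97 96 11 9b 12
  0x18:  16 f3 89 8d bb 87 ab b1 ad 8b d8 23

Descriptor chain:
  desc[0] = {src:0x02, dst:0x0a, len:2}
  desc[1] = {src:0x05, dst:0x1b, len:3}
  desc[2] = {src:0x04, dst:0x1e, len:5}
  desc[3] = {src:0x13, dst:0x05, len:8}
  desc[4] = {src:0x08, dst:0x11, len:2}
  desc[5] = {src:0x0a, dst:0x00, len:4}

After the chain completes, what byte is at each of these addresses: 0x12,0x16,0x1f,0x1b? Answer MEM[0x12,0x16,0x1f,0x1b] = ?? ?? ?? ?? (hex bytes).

  after D0: wrote 2B at 0x0a = 62d6
  after D1: wrote 3B at 0x1b = accc6c
  after D2: wrote 5B at 0x1e = cdaccc6cde
  after D3: wrote 8B at 0x05 = 9796119b1216f389
  after D4: wrote 2B at 0x11 = 9b12
  after D5: wrote 4B at 0x00 = 16f389a0
query mem[0x12]=0x12, mem[0x16]=0x9b, mem[0x1f]=0xac, mem[0x1b]=0xac

MEM[0x12,0x16,0x1f,0x1b] = 12 9b ac ac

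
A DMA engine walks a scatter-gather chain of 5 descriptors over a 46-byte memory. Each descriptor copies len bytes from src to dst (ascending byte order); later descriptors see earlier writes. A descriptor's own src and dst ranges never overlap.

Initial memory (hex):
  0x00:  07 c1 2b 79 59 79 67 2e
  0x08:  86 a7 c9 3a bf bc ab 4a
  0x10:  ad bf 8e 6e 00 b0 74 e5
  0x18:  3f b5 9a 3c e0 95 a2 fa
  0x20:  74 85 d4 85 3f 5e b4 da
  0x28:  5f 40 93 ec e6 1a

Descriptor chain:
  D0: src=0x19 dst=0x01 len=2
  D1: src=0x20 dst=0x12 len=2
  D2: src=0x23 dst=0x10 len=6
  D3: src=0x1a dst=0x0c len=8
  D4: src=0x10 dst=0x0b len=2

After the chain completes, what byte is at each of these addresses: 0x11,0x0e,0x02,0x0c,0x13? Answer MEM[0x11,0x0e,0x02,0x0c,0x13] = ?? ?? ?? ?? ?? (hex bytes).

[0] 0x19->0x01 len=2 : b5 9a
[1] 0x20->0x12 len=2 : 74 85
[2] 0x23->0x10 len=6 : 85 3f 5e b4 da 5f
[3] 0x1a->0x0c len=8 : 9a 3c e0 95 a2 fa 74 85
[4] 0x10->0x0b len=2 : a2 fa
query mem[0x11]=0xfa, mem[0x0e]=0xe0, mem[0x02]=0x9a, mem[0x0c]=0xfa, mem[0x13]=0x85

MEM[0x11,0x0e,0x02,0x0c,0x13] = fa e0 9a fa 85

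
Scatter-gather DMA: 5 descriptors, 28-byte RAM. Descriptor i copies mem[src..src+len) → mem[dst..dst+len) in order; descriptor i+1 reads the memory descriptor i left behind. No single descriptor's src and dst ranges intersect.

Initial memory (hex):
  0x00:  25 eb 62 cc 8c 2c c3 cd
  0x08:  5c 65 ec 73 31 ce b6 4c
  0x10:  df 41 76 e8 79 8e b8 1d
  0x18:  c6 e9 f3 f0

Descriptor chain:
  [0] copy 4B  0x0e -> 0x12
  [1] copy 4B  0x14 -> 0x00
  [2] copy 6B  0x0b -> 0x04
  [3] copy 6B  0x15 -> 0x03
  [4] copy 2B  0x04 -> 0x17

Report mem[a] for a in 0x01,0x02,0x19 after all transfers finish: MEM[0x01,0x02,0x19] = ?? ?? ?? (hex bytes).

MEM[0x01,0x02,0x19] = 41 b8 e9

[0] 0x0e->0x12 len=4 : b6 4c df 41
[1] 0x14->0x00 len=4 : df 41 b8 1d
[2] 0x0b->0x04 len=6 : 73 31 ce b6 4c df
[3] 0x15->0x03 len=6 : 41 b8 1d c6 e9 f3
[4] 0x04->0x17 len=2 : b8 1d
query mem[0x01]=0x41, mem[0x02]=0xb8, mem[0x19]=0xe9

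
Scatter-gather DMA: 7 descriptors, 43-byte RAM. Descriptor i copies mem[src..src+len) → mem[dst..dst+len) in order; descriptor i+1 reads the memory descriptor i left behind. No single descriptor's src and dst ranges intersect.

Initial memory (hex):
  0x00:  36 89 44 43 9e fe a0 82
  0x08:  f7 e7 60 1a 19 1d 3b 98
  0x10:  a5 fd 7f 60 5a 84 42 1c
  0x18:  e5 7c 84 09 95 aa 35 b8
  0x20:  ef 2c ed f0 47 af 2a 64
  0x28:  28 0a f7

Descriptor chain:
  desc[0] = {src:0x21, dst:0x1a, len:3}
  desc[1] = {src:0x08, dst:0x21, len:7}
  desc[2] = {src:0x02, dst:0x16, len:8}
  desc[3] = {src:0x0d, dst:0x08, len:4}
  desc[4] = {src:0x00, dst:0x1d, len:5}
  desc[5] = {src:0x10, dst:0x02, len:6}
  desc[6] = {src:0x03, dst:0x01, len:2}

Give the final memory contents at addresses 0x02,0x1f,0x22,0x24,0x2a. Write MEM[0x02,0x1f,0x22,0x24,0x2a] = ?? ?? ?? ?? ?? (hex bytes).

[0] 0x21->0x1a len=3 : 2c ed f0
[1] 0x08->0x21 len=7 : f7 e7 60 1a 19 1d 3b
[2] 0x02->0x16 len=8 : 44 43 9e fe a0 82 f7 e7
[3] 0x0d->0x08 len=4 : 1d 3b 98 a5
[4] 0x00->0x1d len=5 : 36 89 44 43 9e
[5] 0x10->0x02 len=6 : a5 fd 7f 60 5a 84
[6] 0x03->0x01 len=2 : fd 7f
query mem[0x02]=0x7f, mem[0x1f]=0x44, mem[0x22]=0xe7, mem[0x24]=0x1a, mem[0x2a]=0xf7

MEM[0x02,0x1f,0x22,0x24,0x2a] = 7f 44 e7 1a f7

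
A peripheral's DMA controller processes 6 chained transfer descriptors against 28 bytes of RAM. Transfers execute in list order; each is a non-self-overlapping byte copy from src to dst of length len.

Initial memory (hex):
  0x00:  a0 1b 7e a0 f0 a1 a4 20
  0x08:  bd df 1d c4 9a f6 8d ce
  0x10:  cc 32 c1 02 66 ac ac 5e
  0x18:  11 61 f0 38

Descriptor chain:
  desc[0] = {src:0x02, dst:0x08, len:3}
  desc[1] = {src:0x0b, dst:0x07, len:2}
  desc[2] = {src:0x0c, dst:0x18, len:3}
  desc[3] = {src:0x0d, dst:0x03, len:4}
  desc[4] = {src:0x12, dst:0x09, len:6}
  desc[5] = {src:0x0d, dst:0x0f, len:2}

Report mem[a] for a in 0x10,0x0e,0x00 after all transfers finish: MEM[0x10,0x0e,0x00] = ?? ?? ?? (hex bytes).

MEM[0x10,0x0e,0x00] = 5e 5e a0

  after D0: wrote 3B at 0x08 = 7ea0f0
  after D1: wrote 2B at 0x07 = c49a
  after D2: wrote 3B at 0x18 = 9af68d
  after D3: wrote 4B at 0x03 = f68dcecc
  after D4: wrote 6B at 0x09 = c10266acac5e
  after D5: wrote 2B at 0x0f = ac5e
query mem[0x10]=0x5e, mem[0x0e]=0x5e, mem[0x00]=0xa0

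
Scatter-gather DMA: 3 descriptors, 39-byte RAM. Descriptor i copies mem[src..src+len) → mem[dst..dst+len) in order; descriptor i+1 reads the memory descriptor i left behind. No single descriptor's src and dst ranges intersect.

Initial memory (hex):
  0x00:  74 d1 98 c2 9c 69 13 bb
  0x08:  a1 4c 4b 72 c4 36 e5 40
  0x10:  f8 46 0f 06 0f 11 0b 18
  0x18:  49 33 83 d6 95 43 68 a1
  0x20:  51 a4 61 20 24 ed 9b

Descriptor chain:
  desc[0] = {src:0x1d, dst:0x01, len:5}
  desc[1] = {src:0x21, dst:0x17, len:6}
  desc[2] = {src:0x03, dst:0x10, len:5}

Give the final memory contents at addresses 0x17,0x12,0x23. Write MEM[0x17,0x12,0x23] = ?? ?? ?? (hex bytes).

MEM[0x17,0x12,0x23] = a4 a4 20

  after D0: wrote 5B at 0x01 = 4368a151a4
  after D1: wrote 6B at 0x17 = a4612024ed9b
  after D2: wrote 5B at 0x10 = a151a413bb
query mem[0x17]=0xa4, mem[0x12]=0xa4, mem[0x23]=0x20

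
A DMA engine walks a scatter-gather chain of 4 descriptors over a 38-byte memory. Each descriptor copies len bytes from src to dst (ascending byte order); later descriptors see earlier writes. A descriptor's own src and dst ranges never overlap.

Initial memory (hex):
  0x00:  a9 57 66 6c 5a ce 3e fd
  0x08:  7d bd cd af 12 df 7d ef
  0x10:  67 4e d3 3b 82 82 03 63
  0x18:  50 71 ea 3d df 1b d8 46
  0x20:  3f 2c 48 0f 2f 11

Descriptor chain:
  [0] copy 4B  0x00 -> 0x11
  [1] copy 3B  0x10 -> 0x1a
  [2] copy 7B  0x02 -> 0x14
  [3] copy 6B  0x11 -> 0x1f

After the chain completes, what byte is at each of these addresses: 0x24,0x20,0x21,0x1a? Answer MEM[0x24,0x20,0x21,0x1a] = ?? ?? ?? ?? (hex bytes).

MEM[0x24,0x20,0x21,0x1a] = 5a 57 66 7d

  after D0: wrote 4B at 0x11 = a957666c
  after D1: wrote 3B at 0x1a = 67a957
  after D2: wrote 7B at 0x14 = 666c5ace3efd7d
  after D3: wrote 6B at 0x1f = a95766666c5a
query mem[0x24]=0x5a, mem[0x20]=0x57, mem[0x21]=0x66, mem[0x1a]=0x7d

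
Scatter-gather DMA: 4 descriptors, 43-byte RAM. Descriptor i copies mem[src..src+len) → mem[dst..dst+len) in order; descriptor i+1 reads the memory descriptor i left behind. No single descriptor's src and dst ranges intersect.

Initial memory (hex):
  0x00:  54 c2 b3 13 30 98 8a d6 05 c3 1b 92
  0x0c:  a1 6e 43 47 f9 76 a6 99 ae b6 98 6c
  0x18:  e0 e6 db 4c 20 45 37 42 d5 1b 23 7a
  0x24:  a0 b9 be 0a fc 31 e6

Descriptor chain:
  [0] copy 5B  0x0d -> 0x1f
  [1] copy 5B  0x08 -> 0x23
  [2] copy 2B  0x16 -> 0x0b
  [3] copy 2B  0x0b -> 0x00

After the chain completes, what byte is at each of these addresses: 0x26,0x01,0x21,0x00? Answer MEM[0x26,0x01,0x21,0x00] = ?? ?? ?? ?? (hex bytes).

MEM[0x26,0x01,0x21,0x00] = 92 6c 47 98

D0: mem[0x1f..0x23] <- [6e 43 47 f9 76]
D1: mem[0x23..0x27] <- [05 c3 1b 92 a1]
D2: mem[0x0b..0x0c] <- [98 6c]
D3: mem[0x00..0x01] <- [98 6c]
query mem[0x26]=0x92, mem[0x01]=0x6c, mem[0x21]=0x47, mem[0x00]=0x98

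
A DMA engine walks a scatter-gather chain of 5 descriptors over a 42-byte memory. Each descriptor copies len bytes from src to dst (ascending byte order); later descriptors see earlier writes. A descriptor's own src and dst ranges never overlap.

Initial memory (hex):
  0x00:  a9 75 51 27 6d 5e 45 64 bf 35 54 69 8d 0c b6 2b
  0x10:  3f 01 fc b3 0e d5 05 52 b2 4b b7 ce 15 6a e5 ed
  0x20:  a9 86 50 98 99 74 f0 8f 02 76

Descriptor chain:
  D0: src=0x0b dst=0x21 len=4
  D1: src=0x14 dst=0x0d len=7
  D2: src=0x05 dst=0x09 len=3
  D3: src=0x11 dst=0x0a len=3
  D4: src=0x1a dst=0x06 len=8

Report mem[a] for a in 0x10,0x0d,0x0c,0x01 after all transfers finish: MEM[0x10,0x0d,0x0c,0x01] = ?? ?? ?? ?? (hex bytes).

MEM[0x10,0x0d,0x0c,0x01] = 52 69 a9 75

[0] 0x0b->0x21 len=4 : 69 8d 0c b6
[1] 0x14->0x0d len=7 : 0e d5 05 52 b2 4b b7
[2] 0x05->0x09 len=3 : 5e 45 64
[3] 0x11->0x0a len=3 : b2 4b b7
[4] 0x1a->0x06 len=8 : b7 ce 15 6a e5 ed a9 69
query mem[0x10]=0x52, mem[0x0d]=0x69, mem[0x0c]=0xa9, mem[0x01]=0x75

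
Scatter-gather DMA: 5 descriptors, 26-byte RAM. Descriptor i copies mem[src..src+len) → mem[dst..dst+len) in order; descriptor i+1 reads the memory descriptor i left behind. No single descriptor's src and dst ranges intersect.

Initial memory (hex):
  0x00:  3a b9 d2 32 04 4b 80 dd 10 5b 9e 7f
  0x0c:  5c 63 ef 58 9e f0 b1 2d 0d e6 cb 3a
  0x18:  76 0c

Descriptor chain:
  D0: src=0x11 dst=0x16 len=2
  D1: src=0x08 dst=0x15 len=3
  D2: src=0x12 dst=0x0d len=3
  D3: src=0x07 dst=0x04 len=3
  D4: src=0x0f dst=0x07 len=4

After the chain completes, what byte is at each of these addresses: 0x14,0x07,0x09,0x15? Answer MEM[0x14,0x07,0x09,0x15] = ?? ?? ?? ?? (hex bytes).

MEM[0x14,0x07,0x09,0x15] = 0d 0d f0 10

#0 dst[0x16+2] := {0xf0,0xb1}
#1 dst[0x15+3] := {0x10,0x5b,0x9e}
#2 dst[0x0d+3] := {0xb1,0x2d,0x0d}
#3 dst[0x04+3] := {0xdd,0x10,0x5b}
#4 dst[0x07+4] := {0x0d,0x9e,0xf0,0xb1}
query mem[0x14]=0x0d, mem[0x07]=0x0d, mem[0x09]=0xf0, mem[0x15]=0x10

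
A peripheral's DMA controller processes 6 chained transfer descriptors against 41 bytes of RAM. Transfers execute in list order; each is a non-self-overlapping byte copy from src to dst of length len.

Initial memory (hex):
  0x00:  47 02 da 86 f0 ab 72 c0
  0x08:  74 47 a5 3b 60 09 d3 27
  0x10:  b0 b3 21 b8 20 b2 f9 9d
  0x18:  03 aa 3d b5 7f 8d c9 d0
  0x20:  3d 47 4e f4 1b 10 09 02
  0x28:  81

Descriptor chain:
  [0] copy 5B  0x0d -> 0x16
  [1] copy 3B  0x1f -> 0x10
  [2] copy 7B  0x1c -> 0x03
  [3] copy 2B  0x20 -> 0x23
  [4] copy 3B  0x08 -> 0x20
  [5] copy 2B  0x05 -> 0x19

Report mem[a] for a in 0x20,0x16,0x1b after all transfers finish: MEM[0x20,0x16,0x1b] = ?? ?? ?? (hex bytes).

  after D0: wrote 5B at 0x16 = 09d327b0b3
  after D1: wrote 3B at 0x10 = d03d47
  after D2: wrote 7B at 0x03 = 7f8dc9d03d474e
  after D3: wrote 2B at 0x23 = 3d47
  after D4: wrote 3B at 0x20 = 474ea5
  after D5: wrote 2B at 0x19 = c9d0
query mem[0x20]=0x47, mem[0x16]=0x09, mem[0x1b]=0xb5

MEM[0x20,0x16,0x1b] = 47 09 b5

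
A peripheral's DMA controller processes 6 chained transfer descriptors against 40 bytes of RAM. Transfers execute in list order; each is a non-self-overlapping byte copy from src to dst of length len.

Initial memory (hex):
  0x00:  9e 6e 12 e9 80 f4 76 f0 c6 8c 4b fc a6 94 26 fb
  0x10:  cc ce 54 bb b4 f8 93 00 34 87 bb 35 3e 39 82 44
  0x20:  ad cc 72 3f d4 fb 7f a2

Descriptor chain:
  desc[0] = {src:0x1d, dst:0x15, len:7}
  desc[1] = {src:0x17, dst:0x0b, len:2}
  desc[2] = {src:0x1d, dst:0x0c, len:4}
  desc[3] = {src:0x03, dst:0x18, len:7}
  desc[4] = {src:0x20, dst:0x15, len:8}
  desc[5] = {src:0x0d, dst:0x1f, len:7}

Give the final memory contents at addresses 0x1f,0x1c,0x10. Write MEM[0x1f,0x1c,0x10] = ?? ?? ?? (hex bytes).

MEM[0x1f,0x1c,0x10] = 82 a2 cc

  after D0: wrote 7B at 0x15 = 398244adcc723f
  after D1: wrote 2B at 0x0b = 44ad
  after D2: wrote 4B at 0x0c = 398244ad
  after D3: wrote 7B at 0x18 = e980f476f0c68c
  after D4: wrote 8B at 0x15 = adcc723fd4fb7fa2
  after D5: wrote 7B at 0x1f = 8244adccce54bb
query mem[0x1f]=0x82, mem[0x1c]=0xa2, mem[0x10]=0xcc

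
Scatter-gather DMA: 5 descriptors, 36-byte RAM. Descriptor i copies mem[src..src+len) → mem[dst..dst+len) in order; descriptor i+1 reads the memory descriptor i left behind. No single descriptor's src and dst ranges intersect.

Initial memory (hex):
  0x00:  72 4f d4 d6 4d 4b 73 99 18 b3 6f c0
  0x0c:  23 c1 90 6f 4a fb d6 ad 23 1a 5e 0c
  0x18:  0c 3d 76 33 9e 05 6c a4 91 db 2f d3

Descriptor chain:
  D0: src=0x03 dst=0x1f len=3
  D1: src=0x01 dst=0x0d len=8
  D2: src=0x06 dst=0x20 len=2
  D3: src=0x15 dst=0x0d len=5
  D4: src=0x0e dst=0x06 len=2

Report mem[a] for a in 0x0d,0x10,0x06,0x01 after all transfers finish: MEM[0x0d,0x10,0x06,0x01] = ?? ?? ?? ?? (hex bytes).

MEM[0x0d,0x10,0x06,0x01] = 1a 0c 5e 4f

D0: mem[0x1f..0x21] <- [d6 4d 4b]
D1: mem[0x0d..0x14] <- [4f d4 d6 4d 4b 73 99 18]
D2: mem[0x20..0x21] <- [73 99]
D3: mem[0x0d..0x11] <- [1a 5e 0c 0c 3d]
D4: mem[0x06..0x07] <- [5e 0c]
query mem[0x0d]=0x1a, mem[0x10]=0x0c, mem[0x06]=0x5e, mem[0x01]=0x4f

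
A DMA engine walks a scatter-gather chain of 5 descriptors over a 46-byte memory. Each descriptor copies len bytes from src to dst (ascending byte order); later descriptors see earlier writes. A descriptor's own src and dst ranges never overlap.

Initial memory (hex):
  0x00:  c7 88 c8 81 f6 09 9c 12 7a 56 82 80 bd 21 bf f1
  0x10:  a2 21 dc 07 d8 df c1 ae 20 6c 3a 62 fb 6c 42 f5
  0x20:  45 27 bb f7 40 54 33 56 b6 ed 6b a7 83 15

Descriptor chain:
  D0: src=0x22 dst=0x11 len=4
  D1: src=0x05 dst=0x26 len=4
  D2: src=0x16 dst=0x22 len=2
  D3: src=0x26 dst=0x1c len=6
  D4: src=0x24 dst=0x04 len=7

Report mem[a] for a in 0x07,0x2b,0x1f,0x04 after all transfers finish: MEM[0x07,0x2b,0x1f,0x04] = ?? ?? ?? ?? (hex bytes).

D0: mem[0x11..0x14] <- [bb f7 40 54]
D1: mem[0x26..0x29] <- [09 9c 12 7a]
D2: mem[0x22..0x23] <- [c1 ae]
D3: mem[0x1c..0x21] <- [09 9c 12 7a 6b a7]
D4: mem[0x04..0x0a] <- [40 54 09 9c 12 7a 6b]
query mem[0x07]=0x9c, mem[0x2b]=0xa7, mem[0x1f]=0x7a, mem[0x04]=0x40

MEM[0x07,0x2b,0x1f,0x04] = 9c a7 7a 40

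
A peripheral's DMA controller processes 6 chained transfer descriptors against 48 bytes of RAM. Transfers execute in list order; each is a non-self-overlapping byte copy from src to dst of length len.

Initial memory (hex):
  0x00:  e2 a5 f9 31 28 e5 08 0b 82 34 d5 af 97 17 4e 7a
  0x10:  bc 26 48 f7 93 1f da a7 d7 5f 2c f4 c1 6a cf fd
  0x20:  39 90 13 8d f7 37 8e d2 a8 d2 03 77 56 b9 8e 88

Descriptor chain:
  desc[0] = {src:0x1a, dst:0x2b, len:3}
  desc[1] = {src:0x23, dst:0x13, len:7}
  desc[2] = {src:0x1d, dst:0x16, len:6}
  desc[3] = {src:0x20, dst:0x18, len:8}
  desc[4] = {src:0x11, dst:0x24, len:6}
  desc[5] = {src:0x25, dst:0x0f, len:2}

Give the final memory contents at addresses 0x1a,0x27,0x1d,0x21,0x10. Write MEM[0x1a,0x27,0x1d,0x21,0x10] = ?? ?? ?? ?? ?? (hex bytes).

MEM[0x1a,0x27,0x1d,0x21,0x10] = 13 f7 37 90 8d

#0 dst[0x2b+3] := {0x2c,0xf4,0xc1}
#1 dst[0x13+7] := {0x8d,0xf7,0x37,0x8e,0xd2,0xa8,0xd2}
#2 dst[0x16+6] := {0x6a,0xcf,0xfd,0x39,0x90,0x13}
#3 dst[0x18+8] := {0x39,0x90,0x13,0x8d,0xf7,0x37,0x8e,0xd2}
#4 dst[0x24+6] := {0x26,0x48,0x8d,0xf7,0x37,0x6a}
#5 dst[0x0f+2] := {0x48,0x8d}
query mem[0x1a]=0x13, mem[0x27]=0xf7, mem[0x1d]=0x37, mem[0x21]=0x90, mem[0x10]=0x8d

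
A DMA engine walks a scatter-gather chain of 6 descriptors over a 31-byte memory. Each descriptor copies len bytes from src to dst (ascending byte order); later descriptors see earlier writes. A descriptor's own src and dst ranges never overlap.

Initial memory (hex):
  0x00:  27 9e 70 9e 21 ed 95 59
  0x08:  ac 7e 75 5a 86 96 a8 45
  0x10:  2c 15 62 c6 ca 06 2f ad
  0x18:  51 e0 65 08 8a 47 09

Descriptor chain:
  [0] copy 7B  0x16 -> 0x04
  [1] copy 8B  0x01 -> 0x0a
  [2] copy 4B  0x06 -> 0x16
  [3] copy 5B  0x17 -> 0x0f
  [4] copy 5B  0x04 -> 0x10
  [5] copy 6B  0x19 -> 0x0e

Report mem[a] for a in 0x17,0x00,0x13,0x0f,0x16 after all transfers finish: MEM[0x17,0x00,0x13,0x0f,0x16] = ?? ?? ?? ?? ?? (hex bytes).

[0] 0x16->0x04 len=7 : 2f ad 51 e0 65 08 8a
[1] 0x01->0x0a len=8 : 9e 70 9e 2f ad 51 e0 65
[2] 0x06->0x16 len=4 : 51 e0 65 08
[3] 0x17->0x0f len=5 : e0 65 08 65 08
[4] 0x04->0x10 len=5 : 2f ad 51 e0 65
[5] 0x19->0x0e len=6 : 08 65 08 8a 47 09
query mem[0x17]=0xe0, mem[0x00]=0x27, mem[0x13]=0x09, mem[0x0f]=0x65, mem[0x16]=0x51

MEM[0x17,0x00,0x13,0x0f,0x16] = e0 27 09 65 51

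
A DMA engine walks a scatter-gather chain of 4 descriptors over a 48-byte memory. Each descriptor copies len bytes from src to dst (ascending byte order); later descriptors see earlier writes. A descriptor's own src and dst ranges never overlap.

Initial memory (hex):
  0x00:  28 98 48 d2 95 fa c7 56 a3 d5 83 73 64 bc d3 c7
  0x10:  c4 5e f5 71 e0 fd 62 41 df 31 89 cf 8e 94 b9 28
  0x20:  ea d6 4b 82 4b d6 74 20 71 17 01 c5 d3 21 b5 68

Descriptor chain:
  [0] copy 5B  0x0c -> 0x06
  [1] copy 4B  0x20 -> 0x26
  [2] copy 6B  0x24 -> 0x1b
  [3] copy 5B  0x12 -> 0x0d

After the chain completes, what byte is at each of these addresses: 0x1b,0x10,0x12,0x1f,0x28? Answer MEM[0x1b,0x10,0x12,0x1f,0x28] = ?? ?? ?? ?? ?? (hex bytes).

D0: mem[0x06..0x0a] <- [64 bc d3 c7 c4]
D1: mem[0x26..0x29] <- [ea d6 4b 82]
D2: mem[0x1b..0x20] <- [4b d6 ea d6 4b 82]
D3: mem[0x0d..0x11] <- [f5 71 e0 fd 62]
query mem[0x1b]=0x4b, mem[0x10]=0xfd, mem[0x12]=0xf5, mem[0x1f]=0x4b, mem[0x28]=0x4b

MEM[0x1b,0x10,0x12,0x1f,0x28] = 4b fd f5 4b 4b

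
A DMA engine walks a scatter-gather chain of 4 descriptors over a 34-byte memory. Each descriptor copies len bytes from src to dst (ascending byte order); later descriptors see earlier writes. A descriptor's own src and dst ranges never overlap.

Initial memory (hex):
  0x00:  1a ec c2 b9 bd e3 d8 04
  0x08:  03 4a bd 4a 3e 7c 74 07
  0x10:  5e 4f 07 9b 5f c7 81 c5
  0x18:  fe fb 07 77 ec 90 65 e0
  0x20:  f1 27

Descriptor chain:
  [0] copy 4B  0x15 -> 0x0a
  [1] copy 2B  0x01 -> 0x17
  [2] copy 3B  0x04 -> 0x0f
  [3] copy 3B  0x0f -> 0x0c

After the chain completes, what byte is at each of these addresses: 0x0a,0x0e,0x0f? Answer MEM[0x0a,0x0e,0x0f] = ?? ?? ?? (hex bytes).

MEM[0x0a,0x0e,0x0f] = c7 d8 bd

#0 dst[0x0a+4] := {0xc7,0x81,0xc5,0xfe}
#1 dst[0x17+2] := {0xec,0xc2}
#2 dst[0x0f+3] := {0xbd,0xe3,0xd8}
#3 dst[0x0c+3] := {0xbd,0xe3,0xd8}
query mem[0x0a]=0xc7, mem[0x0e]=0xd8, mem[0x0f]=0xbd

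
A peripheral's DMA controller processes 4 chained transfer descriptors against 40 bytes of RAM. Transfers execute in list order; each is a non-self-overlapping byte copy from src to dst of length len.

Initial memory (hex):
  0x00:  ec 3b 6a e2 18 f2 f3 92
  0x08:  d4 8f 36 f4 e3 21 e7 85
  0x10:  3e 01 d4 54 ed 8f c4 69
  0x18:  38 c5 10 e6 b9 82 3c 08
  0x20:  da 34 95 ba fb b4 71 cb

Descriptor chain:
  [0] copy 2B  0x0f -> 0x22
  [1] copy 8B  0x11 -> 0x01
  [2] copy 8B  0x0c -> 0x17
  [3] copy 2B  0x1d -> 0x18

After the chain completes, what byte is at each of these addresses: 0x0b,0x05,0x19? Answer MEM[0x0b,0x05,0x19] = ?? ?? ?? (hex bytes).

MEM[0x0b,0x05,0x19] = f4 8f 54

D0: mem[0x22..0x23] <- [85 3e]
D1: mem[0x01..0x08] <- [01 d4 54 ed 8f c4 69 38]
D2: mem[0x17..0x1e] <- [e3 21 e7 85 3e 01 d4 54]
D3: mem[0x18..0x19] <- [d4 54]
query mem[0x0b]=0xf4, mem[0x05]=0x8f, mem[0x19]=0x54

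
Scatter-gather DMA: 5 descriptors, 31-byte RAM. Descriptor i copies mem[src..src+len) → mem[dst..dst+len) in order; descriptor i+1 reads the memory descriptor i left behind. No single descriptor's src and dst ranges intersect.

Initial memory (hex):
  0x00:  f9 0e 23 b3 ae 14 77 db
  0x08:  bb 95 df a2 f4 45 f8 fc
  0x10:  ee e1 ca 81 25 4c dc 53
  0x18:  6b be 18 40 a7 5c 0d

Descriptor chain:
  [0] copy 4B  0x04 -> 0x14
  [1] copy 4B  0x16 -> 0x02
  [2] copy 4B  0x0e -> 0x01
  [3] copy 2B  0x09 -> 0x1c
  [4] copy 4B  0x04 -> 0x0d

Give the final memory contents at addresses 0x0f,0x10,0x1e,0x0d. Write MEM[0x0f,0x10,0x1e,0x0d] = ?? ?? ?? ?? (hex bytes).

#0 dst[0x14+4] := {0xae,0x14,0x77,0xdb}
#1 dst[0x02+4] := {0x77,0xdb,0x6b,0xbe}
#2 dst[0x01+4] := {0xf8,0xfc,0xee,0xe1}
#3 dst[0x1c+2] := {0x95,0xdf}
#4 dst[0x0d+4] := {0xe1,0xbe,0x77,0xdb}
query mem[0x0f]=0x77, mem[0x10]=0xdb, mem[0x1e]=0x0d, mem[0x0d]=0xe1

MEM[0x0f,0x10,0x1e,0x0d] = 77 db 0d e1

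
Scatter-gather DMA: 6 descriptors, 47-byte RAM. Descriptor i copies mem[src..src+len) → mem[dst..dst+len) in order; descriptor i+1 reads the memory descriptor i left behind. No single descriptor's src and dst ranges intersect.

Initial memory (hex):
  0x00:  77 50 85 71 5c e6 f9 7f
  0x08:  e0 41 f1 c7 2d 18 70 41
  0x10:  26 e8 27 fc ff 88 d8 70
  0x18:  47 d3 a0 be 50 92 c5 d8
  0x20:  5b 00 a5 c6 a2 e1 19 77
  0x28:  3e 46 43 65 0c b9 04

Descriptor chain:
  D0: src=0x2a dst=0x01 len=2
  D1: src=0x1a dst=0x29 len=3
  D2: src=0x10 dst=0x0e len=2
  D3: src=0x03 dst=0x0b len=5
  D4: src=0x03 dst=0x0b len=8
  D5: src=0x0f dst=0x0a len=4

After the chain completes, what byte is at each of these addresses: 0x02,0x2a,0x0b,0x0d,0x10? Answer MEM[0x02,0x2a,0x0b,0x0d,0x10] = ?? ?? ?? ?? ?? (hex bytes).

MEM[0x02,0x2a,0x0b,0x0d,0x10] = 65 be e0 f1 e0

D0: mem[0x01..0x02] <- [43 65]
D1: mem[0x29..0x2b] <- [a0 be 50]
D2: mem[0x0e..0x0f] <- [26 e8]
D3: mem[0x0b..0x0f] <- [71 5c e6 f9 7f]
D4: mem[0x0b..0x12] <- [71 5c e6 f9 7f e0 41 f1]
D5: mem[0x0a..0x0d] <- [7f e0 41 f1]
query mem[0x02]=0x65, mem[0x2a]=0xbe, mem[0x0b]=0xe0, mem[0x0d]=0xf1, mem[0x10]=0xe0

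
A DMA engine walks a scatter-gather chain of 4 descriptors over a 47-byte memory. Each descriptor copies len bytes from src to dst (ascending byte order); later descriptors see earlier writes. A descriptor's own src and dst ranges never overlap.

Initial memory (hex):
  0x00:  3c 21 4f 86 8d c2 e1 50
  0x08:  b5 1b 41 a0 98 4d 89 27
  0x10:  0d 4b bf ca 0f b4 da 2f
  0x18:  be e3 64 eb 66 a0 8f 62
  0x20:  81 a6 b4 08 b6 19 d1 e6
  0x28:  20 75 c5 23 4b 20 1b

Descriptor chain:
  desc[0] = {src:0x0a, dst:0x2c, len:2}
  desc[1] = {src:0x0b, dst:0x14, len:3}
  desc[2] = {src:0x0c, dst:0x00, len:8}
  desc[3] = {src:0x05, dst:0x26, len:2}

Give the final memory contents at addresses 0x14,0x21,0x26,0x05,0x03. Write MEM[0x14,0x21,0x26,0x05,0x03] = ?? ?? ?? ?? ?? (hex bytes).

MEM[0x14,0x21,0x26,0x05,0x03] = a0 a6 4b 4b 27

[0] 0x0a->0x2c len=2 : 41 a0
[1] 0x0b->0x14 len=3 : a0 98 4d
[2] 0x0c->0x00 len=8 : 98 4d 89 27 0d 4b bf ca
[3] 0x05->0x26 len=2 : 4b bf
query mem[0x14]=0xa0, mem[0x21]=0xa6, mem[0x26]=0x4b, mem[0x05]=0x4b, mem[0x03]=0x27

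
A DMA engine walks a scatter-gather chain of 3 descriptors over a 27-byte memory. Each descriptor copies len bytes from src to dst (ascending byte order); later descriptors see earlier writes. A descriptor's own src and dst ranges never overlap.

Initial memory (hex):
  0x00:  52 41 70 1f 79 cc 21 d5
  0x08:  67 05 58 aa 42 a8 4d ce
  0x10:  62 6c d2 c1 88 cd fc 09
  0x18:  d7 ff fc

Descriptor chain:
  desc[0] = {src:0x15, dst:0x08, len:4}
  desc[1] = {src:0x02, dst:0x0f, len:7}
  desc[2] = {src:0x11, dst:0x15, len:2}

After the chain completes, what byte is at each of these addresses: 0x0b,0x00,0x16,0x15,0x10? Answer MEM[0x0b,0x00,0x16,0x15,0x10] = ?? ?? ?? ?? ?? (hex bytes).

MEM[0x0b,0x00,0x16,0x15,0x10] = d7 52 cc 79 1f

  after D0: wrote 4B at 0x08 = cdfc09d7
  after D1: wrote 7B at 0x0f = 701f79cc21d5cd
  after D2: wrote 2B at 0x15 = 79cc
query mem[0x0b]=0xd7, mem[0x00]=0x52, mem[0x16]=0xcc, mem[0x15]=0x79, mem[0x10]=0x1f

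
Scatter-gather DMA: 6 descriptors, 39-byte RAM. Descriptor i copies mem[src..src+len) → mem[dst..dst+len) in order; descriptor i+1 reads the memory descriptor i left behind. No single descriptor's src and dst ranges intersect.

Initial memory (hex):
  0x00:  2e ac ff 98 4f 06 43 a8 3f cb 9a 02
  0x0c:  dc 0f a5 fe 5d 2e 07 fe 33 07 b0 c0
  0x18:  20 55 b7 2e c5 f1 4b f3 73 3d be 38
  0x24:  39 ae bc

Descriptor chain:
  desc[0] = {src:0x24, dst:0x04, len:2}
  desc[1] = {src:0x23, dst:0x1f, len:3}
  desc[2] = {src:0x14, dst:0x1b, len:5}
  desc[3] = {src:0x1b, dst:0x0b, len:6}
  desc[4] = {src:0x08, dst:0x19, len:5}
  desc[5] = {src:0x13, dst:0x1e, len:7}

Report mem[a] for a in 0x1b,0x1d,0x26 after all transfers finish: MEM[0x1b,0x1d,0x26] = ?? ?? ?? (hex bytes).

D0: mem[0x04..0x05] <- [39 ae]
D1: mem[0x1f..0x21] <- [38 39 ae]
D2: mem[0x1b..0x1f] <- [33 07 b0 c0 20]
D3: mem[0x0b..0x10] <- [33 07 b0 c0 20 39]
D4: mem[0x19..0x1d] <- [3f cb 9a 33 07]
D5: mem[0x1e..0x24] <- [fe 33 07 b0 c0 20 3f]
query mem[0x1b]=0x9a, mem[0x1d]=0x07, mem[0x26]=0xbc

MEM[0x1b,0x1d,0x26] = 9a 07 bc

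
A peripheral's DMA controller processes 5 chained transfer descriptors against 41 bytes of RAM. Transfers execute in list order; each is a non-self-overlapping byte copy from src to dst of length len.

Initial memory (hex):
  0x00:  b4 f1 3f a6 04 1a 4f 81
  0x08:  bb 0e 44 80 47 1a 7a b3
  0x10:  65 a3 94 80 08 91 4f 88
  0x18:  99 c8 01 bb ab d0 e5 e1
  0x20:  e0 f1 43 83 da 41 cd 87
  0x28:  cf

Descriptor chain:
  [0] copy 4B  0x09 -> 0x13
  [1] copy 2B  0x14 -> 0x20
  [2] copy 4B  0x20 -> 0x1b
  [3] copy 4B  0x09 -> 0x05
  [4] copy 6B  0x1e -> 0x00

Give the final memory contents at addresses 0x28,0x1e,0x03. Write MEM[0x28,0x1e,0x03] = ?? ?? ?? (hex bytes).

#0 dst[0x13+4] := {0x0e,0x44,0x80,0x47}
#1 dst[0x20+2] := {0x44,0x80}
#2 dst[0x1b+4] := {0x44,0x80,0x43,0x83}
#3 dst[0x05+4] := {0x0e,0x44,0x80,0x47}
#4 dst[0x00+6] := {0x83,0xe1,0x44,0x80,0x43,0x83}
query mem[0x28]=0xcf, mem[0x1e]=0x83, mem[0x03]=0x80

MEM[0x28,0x1e,0x03] = cf 83 80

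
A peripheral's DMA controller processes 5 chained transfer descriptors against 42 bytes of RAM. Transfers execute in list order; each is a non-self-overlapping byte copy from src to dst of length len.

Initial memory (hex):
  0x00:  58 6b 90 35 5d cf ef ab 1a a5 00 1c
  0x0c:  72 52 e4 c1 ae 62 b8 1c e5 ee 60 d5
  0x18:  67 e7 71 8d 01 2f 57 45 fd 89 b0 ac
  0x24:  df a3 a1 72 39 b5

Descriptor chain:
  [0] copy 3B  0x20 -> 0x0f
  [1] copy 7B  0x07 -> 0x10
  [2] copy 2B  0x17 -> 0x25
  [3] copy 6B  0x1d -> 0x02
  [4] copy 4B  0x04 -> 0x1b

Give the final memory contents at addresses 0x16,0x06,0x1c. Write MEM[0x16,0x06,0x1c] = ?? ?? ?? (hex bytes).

MEM[0x16,0x06,0x1c] = 52 89 fd

[0] 0x20->0x0f len=3 : fd 89 b0
[1] 0x07->0x10 len=7 : ab 1a a5 00 1c 72 52
[2] 0x17->0x25 len=2 : d5 67
[3] 0x1d->0x02 len=6 : 2f 57 45 fd 89 b0
[4] 0x04->0x1b len=4 : 45 fd 89 b0
query mem[0x16]=0x52, mem[0x06]=0x89, mem[0x1c]=0xfd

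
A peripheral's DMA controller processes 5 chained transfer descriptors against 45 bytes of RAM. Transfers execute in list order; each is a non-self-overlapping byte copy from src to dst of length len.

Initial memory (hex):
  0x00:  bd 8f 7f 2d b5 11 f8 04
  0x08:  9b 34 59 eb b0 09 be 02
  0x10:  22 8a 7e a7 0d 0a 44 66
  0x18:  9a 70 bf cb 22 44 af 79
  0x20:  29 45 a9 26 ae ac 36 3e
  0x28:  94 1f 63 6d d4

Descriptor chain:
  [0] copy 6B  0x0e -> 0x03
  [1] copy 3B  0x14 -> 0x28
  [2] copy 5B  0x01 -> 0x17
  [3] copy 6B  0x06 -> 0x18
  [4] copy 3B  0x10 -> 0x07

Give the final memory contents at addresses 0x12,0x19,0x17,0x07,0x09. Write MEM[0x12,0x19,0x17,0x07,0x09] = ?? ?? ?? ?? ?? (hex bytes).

[0] 0x0e->0x03 len=6 : be 02 22 8a 7e a7
[1] 0x14->0x28 len=3 : 0d 0a 44
[2] 0x01->0x17 len=5 : 8f 7f be 02 22
[3] 0x06->0x18 len=6 : 8a 7e a7 34 59 eb
[4] 0x10->0x07 len=3 : 22 8a 7e
query mem[0x12]=0x7e, mem[0x19]=0x7e, mem[0x17]=0x8f, mem[0x07]=0x22, mem[0x09]=0x7e

MEM[0x12,0x19,0x17,0x07,0x09] = 7e 7e 8f 22 7e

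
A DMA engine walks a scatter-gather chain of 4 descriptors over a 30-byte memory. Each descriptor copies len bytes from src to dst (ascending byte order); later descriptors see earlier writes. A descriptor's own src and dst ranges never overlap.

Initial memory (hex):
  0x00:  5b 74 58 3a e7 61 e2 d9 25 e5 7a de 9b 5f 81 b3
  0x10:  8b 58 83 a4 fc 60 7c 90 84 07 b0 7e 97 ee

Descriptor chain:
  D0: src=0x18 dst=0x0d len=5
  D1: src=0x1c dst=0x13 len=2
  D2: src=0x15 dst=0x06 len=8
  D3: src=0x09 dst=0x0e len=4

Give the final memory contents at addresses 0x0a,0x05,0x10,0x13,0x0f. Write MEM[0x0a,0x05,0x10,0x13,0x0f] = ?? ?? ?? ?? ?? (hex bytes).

MEM[0x0a,0x05,0x10,0x13,0x0f] = 07 61 b0 97 07

[0] 0x18->0x0d len=5 : 84 07 b0 7e 97
[1] 0x1c->0x13 len=2 : 97 ee
[2] 0x15->0x06 len=8 : 60 7c 90 84 07 b0 7e 97
[3] 0x09->0x0e len=4 : 84 07 b0 7e
query mem[0x0a]=0x07, mem[0x05]=0x61, mem[0x10]=0xb0, mem[0x13]=0x97, mem[0x0f]=0x07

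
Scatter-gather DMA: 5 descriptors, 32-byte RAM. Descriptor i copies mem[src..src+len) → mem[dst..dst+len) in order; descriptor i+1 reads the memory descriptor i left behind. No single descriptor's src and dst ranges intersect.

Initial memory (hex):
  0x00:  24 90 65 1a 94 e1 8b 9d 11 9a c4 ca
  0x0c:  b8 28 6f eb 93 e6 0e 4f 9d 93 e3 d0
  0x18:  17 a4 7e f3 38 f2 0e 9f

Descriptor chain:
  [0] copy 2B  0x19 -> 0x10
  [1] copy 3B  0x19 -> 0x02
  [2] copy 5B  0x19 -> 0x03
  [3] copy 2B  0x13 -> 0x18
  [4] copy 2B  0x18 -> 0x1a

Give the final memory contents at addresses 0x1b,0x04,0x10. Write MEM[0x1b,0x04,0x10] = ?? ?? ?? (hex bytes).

MEM[0x1b,0x04,0x10] = 9d 7e a4

  after D0: wrote 2B at 0x10 = a47e
  after D1: wrote 3B at 0x02 = a47ef3
  after D2: wrote 5B at 0x03 = a47ef338f2
  after D3: wrote 2B at 0x18 = 4f9d
  after D4: wrote 2B at 0x1a = 4f9d
query mem[0x1b]=0x9d, mem[0x04]=0x7e, mem[0x10]=0xa4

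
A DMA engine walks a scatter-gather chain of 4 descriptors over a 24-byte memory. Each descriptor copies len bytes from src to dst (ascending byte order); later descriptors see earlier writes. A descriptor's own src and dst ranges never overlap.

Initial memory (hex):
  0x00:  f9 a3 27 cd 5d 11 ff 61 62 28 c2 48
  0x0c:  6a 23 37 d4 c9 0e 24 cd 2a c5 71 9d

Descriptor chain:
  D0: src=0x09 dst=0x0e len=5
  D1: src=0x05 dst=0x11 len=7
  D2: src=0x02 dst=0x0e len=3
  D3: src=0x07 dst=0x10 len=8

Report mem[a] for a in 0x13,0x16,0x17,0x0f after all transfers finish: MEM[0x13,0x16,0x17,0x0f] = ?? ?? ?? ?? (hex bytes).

MEM[0x13,0x16,0x17,0x0f] = c2 23 27 cd

#0 dst[0x0e+5] := {0x28,0xc2,0x48,0x6a,0x23}
#1 dst[0x11+7] := {0x11,0xff,0x61,0x62,0x28,0xc2,0x48}
#2 dst[0x0e+3] := {0x27,0xcd,0x5d}
#3 dst[0x10+8] := {0x61,0x62,0x28,0xc2,0x48,0x6a,0x23,0x27}
query mem[0x13]=0xc2, mem[0x16]=0x23, mem[0x17]=0x27, mem[0x0f]=0xcd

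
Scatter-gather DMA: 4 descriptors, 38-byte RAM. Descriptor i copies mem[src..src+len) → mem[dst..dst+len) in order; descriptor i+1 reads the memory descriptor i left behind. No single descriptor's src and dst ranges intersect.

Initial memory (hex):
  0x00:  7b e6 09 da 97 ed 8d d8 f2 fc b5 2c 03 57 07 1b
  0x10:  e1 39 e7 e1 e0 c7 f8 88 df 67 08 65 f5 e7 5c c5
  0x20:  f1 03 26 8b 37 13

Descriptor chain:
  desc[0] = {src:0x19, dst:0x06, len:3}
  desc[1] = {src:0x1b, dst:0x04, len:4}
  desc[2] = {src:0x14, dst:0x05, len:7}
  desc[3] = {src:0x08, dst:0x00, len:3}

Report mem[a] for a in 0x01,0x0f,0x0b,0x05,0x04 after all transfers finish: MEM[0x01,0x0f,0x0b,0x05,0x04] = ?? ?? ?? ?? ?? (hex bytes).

#0 dst[0x06+3] := {0x67,0x08,0x65}
#1 dst[0x04+4] := {0x65,0xf5,0xe7,0x5c}
#2 dst[0x05+7] := {0xe0,0xc7,0xf8,0x88,0xdf,0x67,0x08}
#3 dst[0x00+3] := {0x88,0xdf,0x67}
query mem[0x01]=0xdf, mem[0x0f]=0x1b, mem[0x0b]=0x08, mem[0x05]=0xe0, mem[0x04]=0x65

MEM[0x01,0x0f,0x0b,0x05,0x04] = df 1b 08 e0 65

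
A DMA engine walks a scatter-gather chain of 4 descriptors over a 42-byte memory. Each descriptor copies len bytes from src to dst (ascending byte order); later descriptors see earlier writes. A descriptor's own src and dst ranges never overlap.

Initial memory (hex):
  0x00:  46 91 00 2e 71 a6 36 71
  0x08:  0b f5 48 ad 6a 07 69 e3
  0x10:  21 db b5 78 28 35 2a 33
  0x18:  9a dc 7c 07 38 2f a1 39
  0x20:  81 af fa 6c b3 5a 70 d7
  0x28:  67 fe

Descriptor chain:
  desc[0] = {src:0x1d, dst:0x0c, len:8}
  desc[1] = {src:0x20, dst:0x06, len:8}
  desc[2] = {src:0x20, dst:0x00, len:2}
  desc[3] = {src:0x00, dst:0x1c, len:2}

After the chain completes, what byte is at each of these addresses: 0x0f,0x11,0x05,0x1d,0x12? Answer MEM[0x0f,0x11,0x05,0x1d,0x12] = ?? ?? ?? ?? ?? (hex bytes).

D0: mem[0x0c..0x13] <- [2f a1 39 81 af fa 6c b3]
D1: mem[0x06..0x0d] <- [81 af fa 6c b3 5a 70 d7]
D2: mem[0x00..0x01] <- [81 af]
D3: mem[0x1c..0x1d] <- [81 af]
query mem[0x0f]=0x81, mem[0x11]=0xfa, mem[0x05]=0xa6, mem[0x1d]=0xaf, mem[0x12]=0x6c

MEM[0x0f,0x11,0x05,0x1d,0x12] = 81 fa a6 af 6c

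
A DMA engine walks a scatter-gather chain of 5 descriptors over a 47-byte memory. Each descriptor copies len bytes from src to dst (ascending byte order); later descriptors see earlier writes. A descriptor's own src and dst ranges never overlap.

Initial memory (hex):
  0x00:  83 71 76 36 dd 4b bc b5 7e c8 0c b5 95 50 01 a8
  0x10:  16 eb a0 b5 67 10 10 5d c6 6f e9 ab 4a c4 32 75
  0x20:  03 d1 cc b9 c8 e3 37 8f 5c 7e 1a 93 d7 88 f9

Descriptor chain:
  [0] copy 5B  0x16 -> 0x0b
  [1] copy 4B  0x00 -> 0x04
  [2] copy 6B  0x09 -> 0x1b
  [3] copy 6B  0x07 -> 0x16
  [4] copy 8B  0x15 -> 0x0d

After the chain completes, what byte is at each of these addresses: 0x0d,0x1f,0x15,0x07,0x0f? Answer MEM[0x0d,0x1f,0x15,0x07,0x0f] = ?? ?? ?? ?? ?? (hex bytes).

D0: mem[0x0b..0x0f] <- [10 5d c6 6f e9]
D1: mem[0x04..0x07] <- [83 71 76 36]
D2: mem[0x1b..0x20] <- [c8 0c 10 5d c6 6f]
D3: mem[0x16..0x1b] <- [36 7e c8 0c 10 5d]
D4: mem[0x0d..0x14] <- [10 36 7e c8 0c 10 5d 0c]
query mem[0x0d]=0x10, mem[0x1f]=0xc6, mem[0x15]=0x10, mem[0x07]=0x36, mem[0x0f]=0x7e

MEM[0x0d,0x1f,0x15,0x07,0x0f] = 10 c6 10 36 7e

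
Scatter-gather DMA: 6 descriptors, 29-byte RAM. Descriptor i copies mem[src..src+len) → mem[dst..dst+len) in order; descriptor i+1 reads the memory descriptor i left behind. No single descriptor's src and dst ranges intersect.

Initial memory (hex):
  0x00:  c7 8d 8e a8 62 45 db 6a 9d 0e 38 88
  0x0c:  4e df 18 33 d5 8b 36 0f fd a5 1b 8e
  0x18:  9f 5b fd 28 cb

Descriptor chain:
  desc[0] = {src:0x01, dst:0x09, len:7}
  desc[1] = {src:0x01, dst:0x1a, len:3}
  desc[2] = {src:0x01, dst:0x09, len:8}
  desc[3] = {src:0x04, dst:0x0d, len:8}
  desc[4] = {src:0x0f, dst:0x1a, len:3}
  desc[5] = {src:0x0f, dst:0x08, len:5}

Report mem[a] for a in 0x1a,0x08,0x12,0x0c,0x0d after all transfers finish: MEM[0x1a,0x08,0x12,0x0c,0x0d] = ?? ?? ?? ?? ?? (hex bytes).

MEM[0x1a,0x08,0x12,0x0c,0x0d] = db db 8d 8e 62

  after D0: wrote 7B at 0x09 = 8d8ea86245db6a
  after D1: wrote 3B at 0x1a = 8d8ea8
  after D2: wrote 8B at 0x09 = 8d8ea86245db6a9d
  after D3: wrote 8B at 0x0d = 6245db6a9d8d8ea8
  after D4: wrote 3B at 0x1a = db6a9d
  after D5: wrote 5B at 0x08 = db6a9d8d8e
query mem[0x1a]=0xdb, mem[0x08]=0xdb, mem[0x12]=0x8d, mem[0x0c]=0x8e, mem[0x0d]=0x62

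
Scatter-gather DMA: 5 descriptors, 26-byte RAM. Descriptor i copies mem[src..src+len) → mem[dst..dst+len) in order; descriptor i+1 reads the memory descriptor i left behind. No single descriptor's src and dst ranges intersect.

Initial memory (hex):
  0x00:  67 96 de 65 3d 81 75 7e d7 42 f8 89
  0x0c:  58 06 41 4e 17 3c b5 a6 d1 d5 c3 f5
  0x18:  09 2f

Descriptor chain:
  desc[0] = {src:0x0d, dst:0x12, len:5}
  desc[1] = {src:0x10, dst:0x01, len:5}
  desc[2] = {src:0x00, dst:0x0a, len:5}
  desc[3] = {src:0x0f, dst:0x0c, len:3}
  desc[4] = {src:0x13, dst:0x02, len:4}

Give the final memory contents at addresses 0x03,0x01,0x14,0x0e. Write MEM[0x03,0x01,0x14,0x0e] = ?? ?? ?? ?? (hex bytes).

MEM[0x03,0x01,0x14,0x0e] = 4e 17 4e 3c

#0 dst[0x12+5] := {0x06,0x41,0x4e,0x17,0x3c}
#1 dst[0x01+5] := {0x17,0x3c,0x06,0x41,0x4e}
#2 dst[0x0a+5] := {0x67,0x17,0x3c,0x06,0x41}
#3 dst[0x0c+3] := {0x4e,0x17,0x3c}
#4 dst[0x02+4] := {0x41,0x4e,0x17,0x3c}
query mem[0x03]=0x4e, mem[0x01]=0x17, mem[0x14]=0x4e, mem[0x0e]=0x3c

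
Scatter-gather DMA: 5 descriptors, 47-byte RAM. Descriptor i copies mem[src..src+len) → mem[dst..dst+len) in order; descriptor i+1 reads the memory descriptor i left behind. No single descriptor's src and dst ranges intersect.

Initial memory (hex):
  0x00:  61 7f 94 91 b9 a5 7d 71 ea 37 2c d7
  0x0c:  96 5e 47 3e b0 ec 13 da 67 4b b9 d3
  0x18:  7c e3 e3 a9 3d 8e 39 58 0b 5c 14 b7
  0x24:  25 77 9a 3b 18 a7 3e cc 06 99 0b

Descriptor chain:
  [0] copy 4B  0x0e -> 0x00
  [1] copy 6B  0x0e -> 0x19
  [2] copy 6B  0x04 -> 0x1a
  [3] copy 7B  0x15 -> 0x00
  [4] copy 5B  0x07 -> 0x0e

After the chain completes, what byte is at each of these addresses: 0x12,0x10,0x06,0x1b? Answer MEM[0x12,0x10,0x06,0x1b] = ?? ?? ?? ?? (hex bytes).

  after D0: wrote 4B at 0x00 = 473eb0ec
  after D1: wrote 6B at 0x19 = 473eb0ec13da
  after D2: wrote 6B at 0x1a = b9a57d71ea37
  after D3: wrote 7B at 0x00 = 4bb9d37c47b9a5
  after D4: wrote 5B at 0x0e = 71ea372cd7
query mem[0x12]=0xd7, mem[0x10]=0x37, mem[0x06]=0xa5, mem[0x1b]=0xa5

MEM[0x12,0x10,0x06,0x1b] = d7 37 a5 a5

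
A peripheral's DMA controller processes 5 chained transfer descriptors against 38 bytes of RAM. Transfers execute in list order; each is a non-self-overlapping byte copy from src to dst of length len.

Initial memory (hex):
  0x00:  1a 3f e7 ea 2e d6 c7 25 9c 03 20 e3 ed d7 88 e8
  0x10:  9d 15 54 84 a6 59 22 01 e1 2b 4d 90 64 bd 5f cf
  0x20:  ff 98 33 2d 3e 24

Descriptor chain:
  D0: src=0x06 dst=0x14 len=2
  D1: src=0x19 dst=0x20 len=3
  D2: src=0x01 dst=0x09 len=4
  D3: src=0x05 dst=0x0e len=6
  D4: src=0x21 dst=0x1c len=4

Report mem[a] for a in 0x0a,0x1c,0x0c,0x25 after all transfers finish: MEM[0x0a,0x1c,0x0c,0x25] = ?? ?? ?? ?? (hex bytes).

MEM[0x0a,0x1c,0x0c,0x25] = e7 4d 2e 24

D0: mem[0x14..0x15] <- [c7 25]
D1: mem[0x20..0x22] <- [2b 4d 90]
D2: mem[0x09..0x0c] <- [3f e7 ea 2e]
D3: mem[0x0e..0x13] <- [d6 c7 25 9c 3f e7]
D4: mem[0x1c..0x1f] <- [4d 90 2d 3e]
query mem[0x0a]=0xe7, mem[0x1c]=0x4d, mem[0x0c]=0x2e, mem[0x25]=0x24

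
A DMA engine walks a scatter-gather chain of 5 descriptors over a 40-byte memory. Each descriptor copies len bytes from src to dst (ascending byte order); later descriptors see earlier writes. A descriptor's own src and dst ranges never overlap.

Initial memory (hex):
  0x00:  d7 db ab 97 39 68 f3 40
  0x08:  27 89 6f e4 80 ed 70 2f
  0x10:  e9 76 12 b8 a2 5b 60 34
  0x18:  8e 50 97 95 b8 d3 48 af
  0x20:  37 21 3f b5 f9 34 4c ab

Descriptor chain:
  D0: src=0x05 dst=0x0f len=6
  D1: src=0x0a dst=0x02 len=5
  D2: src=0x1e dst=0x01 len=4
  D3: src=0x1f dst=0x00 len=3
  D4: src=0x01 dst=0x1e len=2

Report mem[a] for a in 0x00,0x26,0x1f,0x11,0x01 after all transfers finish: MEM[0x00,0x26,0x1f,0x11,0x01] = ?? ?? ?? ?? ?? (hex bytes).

MEM[0x00,0x26,0x1f,0x11,0x01] = af 4c 21 40 37

#0 dst[0x0f+6] := {0x68,0xf3,0x40,0x27,0x89,0x6f}
#1 dst[0x02+5] := {0x6f,0xe4,0x80,0xed,0x70}
#2 dst[0x01+4] := {0x48,0xaf,0x37,0x21}
#3 dst[0x00+3] := {0xaf,0x37,0x21}
#4 dst[0x1e+2] := {0x37,0x21}
query mem[0x00]=0xaf, mem[0x26]=0x4c, mem[0x1f]=0x21, mem[0x11]=0x40, mem[0x01]=0x37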